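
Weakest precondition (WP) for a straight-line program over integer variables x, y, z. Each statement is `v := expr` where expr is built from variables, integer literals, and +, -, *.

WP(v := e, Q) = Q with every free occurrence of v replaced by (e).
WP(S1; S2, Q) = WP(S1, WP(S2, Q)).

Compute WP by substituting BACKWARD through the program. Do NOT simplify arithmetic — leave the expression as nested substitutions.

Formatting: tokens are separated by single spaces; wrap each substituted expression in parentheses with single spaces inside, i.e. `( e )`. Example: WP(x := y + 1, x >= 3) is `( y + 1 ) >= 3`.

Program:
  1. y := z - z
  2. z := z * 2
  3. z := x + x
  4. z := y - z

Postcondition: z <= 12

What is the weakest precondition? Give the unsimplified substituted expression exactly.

post: z <= 12
stmt 4: z := y - z  -- replace 1 occurrence(s) of z with (y - z)
  => ( y - z ) <= 12
stmt 3: z := x + x  -- replace 1 occurrence(s) of z with (x + x)
  => ( y - ( x + x ) ) <= 12
stmt 2: z := z * 2  -- replace 0 occurrence(s) of z with (z * 2)
  => ( y - ( x + x ) ) <= 12
stmt 1: y := z - z  -- replace 1 occurrence(s) of y with (z - z)
  => ( ( z - z ) - ( x + x ) ) <= 12

Answer: ( ( z - z ) - ( x + x ) ) <= 12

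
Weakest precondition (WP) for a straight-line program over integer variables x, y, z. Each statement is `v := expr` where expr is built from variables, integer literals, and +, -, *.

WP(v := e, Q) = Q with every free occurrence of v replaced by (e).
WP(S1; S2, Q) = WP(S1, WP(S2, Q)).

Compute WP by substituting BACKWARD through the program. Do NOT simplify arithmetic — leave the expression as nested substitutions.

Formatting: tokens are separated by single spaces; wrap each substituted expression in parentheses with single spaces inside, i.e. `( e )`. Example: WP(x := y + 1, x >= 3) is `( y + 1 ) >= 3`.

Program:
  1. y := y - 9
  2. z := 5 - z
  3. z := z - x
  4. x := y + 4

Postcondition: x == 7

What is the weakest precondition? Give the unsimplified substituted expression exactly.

post: x == 7
stmt 4: x := y + 4  -- replace 1 occurrence(s) of x with (y + 4)
  => ( y + 4 ) == 7
stmt 3: z := z - x  -- replace 0 occurrence(s) of z with (z - x)
  => ( y + 4 ) == 7
stmt 2: z := 5 - z  -- replace 0 occurrence(s) of z with (5 - z)
  => ( y + 4 ) == 7
stmt 1: y := y - 9  -- replace 1 occurrence(s) of y with (y - 9)
  => ( ( y - 9 ) + 4 ) == 7

Answer: ( ( y - 9 ) + 4 ) == 7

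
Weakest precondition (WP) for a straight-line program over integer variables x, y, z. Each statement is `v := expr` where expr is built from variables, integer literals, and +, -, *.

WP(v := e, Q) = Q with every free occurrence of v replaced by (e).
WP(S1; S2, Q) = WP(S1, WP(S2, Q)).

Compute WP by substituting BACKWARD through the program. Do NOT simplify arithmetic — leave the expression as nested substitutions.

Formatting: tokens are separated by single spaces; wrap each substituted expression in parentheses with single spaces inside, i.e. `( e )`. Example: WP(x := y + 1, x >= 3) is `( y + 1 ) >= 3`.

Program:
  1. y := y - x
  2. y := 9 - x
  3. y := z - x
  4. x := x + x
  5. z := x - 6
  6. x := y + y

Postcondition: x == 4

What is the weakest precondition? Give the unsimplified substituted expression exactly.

Answer: ( ( z - x ) + ( z - x ) ) == 4

Derivation:
post: x == 4
stmt 6: x := y + y  -- replace 1 occurrence(s) of x with (y + y)
  => ( y + y ) == 4
stmt 5: z := x - 6  -- replace 0 occurrence(s) of z with (x - 6)
  => ( y + y ) == 4
stmt 4: x := x + x  -- replace 0 occurrence(s) of x with (x + x)
  => ( y + y ) == 4
stmt 3: y := z - x  -- replace 2 occurrence(s) of y with (z - x)
  => ( ( z - x ) + ( z - x ) ) == 4
stmt 2: y := 9 - x  -- replace 0 occurrence(s) of y with (9 - x)
  => ( ( z - x ) + ( z - x ) ) == 4
stmt 1: y := y - x  -- replace 0 occurrence(s) of y with (y - x)
  => ( ( z - x ) + ( z - x ) ) == 4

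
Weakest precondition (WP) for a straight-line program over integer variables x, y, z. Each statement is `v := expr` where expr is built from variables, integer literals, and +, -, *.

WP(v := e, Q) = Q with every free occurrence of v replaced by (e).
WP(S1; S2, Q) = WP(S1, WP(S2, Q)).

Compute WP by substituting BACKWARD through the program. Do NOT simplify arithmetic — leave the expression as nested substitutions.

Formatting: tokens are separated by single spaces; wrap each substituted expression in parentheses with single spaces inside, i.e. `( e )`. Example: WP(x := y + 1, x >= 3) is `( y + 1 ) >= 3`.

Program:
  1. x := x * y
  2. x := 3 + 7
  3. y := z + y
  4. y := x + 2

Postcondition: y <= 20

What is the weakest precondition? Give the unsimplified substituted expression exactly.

post: y <= 20
stmt 4: y := x + 2  -- replace 1 occurrence(s) of y with (x + 2)
  => ( x + 2 ) <= 20
stmt 3: y := z + y  -- replace 0 occurrence(s) of y with (z + y)
  => ( x + 2 ) <= 20
stmt 2: x := 3 + 7  -- replace 1 occurrence(s) of x with (3 + 7)
  => ( ( 3 + 7 ) + 2 ) <= 20
stmt 1: x := x * y  -- replace 0 occurrence(s) of x with (x * y)
  => ( ( 3 + 7 ) + 2 ) <= 20

Answer: ( ( 3 + 7 ) + 2 ) <= 20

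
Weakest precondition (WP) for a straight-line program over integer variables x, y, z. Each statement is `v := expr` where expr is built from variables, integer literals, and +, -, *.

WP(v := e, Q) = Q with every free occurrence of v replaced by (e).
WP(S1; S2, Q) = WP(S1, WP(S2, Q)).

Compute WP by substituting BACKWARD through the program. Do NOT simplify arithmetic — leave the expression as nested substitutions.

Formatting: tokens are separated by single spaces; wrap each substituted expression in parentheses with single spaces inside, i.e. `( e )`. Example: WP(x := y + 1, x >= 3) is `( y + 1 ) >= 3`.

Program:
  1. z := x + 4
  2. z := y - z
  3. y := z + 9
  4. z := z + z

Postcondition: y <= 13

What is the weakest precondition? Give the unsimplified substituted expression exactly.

post: y <= 13
stmt 4: z := z + z  -- replace 0 occurrence(s) of z with (z + z)
  => y <= 13
stmt 3: y := z + 9  -- replace 1 occurrence(s) of y with (z + 9)
  => ( z + 9 ) <= 13
stmt 2: z := y - z  -- replace 1 occurrence(s) of z with (y - z)
  => ( ( y - z ) + 9 ) <= 13
stmt 1: z := x + 4  -- replace 1 occurrence(s) of z with (x + 4)
  => ( ( y - ( x + 4 ) ) + 9 ) <= 13

Answer: ( ( y - ( x + 4 ) ) + 9 ) <= 13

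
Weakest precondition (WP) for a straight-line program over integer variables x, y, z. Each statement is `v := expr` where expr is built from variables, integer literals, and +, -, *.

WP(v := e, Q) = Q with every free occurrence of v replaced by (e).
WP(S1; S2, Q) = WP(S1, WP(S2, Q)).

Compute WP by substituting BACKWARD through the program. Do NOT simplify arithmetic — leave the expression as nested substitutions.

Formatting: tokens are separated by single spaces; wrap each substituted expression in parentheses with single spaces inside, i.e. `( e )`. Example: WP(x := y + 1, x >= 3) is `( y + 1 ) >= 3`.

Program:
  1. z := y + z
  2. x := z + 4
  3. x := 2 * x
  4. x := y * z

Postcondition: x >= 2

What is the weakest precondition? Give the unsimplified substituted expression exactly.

post: x >= 2
stmt 4: x := y * z  -- replace 1 occurrence(s) of x with (y * z)
  => ( y * z ) >= 2
stmt 3: x := 2 * x  -- replace 0 occurrence(s) of x with (2 * x)
  => ( y * z ) >= 2
stmt 2: x := z + 4  -- replace 0 occurrence(s) of x with (z + 4)
  => ( y * z ) >= 2
stmt 1: z := y + z  -- replace 1 occurrence(s) of z with (y + z)
  => ( y * ( y + z ) ) >= 2

Answer: ( y * ( y + z ) ) >= 2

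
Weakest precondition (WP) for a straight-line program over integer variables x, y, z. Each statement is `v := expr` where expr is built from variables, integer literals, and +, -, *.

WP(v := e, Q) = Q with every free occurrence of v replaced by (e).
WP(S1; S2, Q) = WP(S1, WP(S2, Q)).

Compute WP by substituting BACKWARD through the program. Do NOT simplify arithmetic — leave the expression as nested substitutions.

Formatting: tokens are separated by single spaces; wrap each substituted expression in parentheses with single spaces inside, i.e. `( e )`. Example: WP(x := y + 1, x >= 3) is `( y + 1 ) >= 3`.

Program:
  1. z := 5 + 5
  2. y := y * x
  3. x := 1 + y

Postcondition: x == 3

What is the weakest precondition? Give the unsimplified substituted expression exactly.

post: x == 3
stmt 3: x := 1 + y  -- replace 1 occurrence(s) of x with (1 + y)
  => ( 1 + y ) == 3
stmt 2: y := y * x  -- replace 1 occurrence(s) of y with (y * x)
  => ( 1 + ( y * x ) ) == 3
stmt 1: z := 5 + 5  -- replace 0 occurrence(s) of z with (5 + 5)
  => ( 1 + ( y * x ) ) == 3

Answer: ( 1 + ( y * x ) ) == 3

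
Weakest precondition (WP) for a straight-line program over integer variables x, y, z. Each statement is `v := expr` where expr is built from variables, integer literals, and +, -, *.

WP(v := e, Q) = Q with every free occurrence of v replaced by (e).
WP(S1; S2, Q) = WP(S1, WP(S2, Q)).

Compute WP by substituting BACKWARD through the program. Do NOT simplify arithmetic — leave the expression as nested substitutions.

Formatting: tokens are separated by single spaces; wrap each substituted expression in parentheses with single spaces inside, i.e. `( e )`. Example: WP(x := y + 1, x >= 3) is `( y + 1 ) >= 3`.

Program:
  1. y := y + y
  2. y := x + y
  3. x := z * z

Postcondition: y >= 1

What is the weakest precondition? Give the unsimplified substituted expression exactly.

post: y >= 1
stmt 3: x := z * z  -- replace 0 occurrence(s) of x with (z * z)
  => y >= 1
stmt 2: y := x + y  -- replace 1 occurrence(s) of y with (x + y)
  => ( x + y ) >= 1
stmt 1: y := y + y  -- replace 1 occurrence(s) of y with (y + y)
  => ( x + ( y + y ) ) >= 1

Answer: ( x + ( y + y ) ) >= 1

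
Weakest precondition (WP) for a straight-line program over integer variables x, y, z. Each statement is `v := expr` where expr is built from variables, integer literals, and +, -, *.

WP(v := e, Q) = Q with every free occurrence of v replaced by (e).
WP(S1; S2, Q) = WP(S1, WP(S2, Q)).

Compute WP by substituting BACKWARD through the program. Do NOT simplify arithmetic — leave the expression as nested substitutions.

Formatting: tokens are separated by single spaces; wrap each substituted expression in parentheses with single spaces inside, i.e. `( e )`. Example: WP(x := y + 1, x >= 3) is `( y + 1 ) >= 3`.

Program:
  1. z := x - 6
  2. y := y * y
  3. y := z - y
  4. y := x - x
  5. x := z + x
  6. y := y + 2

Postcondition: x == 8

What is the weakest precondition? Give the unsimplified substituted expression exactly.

Answer: ( ( x - 6 ) + x ) == 8

Derivation:
post: x == 8
stmt 6: y := y + 2  -- replace 0 occurrence(s) of y with (y + 2)
  => x == 8
stmt 5: x := z + x  -- replace 1 occurrence(s) of x with (z + x)
  => ( z + x ) == 8
stmt 4: y := x - x  -- replace 0 occurrence(s) of y with (x - x)
  => ( z + x ) == 8
stmt 3: y := z - y  -- replace 0 occurrence(s) of y with (z - y)
  => ( z + x ) == 8
stmt 2: y := y * y  -- replace 0 occurrence(s) of y with (y * y)
  => ( z + x ) == 8
stmt 1: z := x - 6  -- replace 1 occurrence(s) of z with (x - 6)
  => ( ( x - 6 ) + x ) == 8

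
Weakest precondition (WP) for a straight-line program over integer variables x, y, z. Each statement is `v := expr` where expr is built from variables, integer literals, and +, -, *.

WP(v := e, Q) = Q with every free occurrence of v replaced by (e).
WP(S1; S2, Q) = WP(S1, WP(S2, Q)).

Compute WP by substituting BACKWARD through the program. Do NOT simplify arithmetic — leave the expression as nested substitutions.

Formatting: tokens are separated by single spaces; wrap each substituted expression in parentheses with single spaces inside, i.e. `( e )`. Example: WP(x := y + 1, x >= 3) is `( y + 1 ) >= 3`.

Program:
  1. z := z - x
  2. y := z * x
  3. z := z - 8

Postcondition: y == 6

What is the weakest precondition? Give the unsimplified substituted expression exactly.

Answer: ( ( z - x ) * x ) == 6

Derivation:
post: y == 6
stmt 3: z := z - 8  -- replace 0 occurrence(s) of z with (z - 8)
  => y == 6
stmt 2: y := z * x  -- replace 1 occurrence(s) of y with (z * x)
  => ( z * x ) == 6
stmt 1: z := z - x  -- replace 1 occurrence(s) of z with (z - x)
  => ( ( z - x ) * x ) == 6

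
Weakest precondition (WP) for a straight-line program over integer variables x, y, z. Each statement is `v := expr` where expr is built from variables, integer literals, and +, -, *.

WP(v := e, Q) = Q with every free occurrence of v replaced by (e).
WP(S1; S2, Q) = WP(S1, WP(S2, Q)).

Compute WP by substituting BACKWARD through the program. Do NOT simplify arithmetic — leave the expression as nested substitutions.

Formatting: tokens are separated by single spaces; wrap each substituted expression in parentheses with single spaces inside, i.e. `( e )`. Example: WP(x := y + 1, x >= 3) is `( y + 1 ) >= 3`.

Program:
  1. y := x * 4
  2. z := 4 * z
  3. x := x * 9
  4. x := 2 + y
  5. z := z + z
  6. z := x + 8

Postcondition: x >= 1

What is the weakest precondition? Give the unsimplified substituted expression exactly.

Answer: ( 2 + ( x * 4 ) ) >= 1

Derivation:
post: x >= 1
stmt 6: z := x + 8  -- replace 0 occurrence(s) of z with (x + 8)
  => x >= 1
stmt 5: z := z + z  -- replace 0 occurrence(s) of z with (z + z)
  => x >= 1
stmt 4: x := 2 + y  -- replace 1 occurrence(s) of x with (2 + y)
  => ( 2 + y ) >= 1
stmt 3: x := x * 9  -- replace 0 occurrence(s) of x with (x * 9)
  => ( 2 + y ) >= 1
stmt 2: z := 4 * z  -- replace 0 occurrence(s) of z with (4 * z)
  => ( 2 + y ) >= 1
stmt 1: y := x * 4  -- replace 1 occurrence(s) of y with (x * 4)
  => ( 2 + ( x * 4 ) ) >= 1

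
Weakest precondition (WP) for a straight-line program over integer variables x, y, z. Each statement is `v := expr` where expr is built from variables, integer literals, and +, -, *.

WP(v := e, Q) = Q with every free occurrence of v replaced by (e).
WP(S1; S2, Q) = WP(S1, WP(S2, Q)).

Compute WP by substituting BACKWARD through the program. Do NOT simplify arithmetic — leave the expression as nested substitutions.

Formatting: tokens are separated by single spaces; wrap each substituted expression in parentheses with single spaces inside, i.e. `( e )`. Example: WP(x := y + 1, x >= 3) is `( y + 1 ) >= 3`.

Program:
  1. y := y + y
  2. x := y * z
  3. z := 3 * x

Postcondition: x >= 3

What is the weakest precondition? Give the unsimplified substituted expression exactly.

Answer: ( ( y + y ) * z ) >= 3

Derivation:
post: x >= 3
stmt 3: z := 3 * x  -- replace 0 occurrence(s) of z with (3 * x)
  => x >= 3
stmt 2: x := y * z  -- replace 1 occurrence(s) of x with (y * z)
  => ( y * z ) >= 3
stmt 1: y := y + y  -- replace 1 occurrence(s) of y with (y + y)
  => ( ( y + y ) * z ) >= 3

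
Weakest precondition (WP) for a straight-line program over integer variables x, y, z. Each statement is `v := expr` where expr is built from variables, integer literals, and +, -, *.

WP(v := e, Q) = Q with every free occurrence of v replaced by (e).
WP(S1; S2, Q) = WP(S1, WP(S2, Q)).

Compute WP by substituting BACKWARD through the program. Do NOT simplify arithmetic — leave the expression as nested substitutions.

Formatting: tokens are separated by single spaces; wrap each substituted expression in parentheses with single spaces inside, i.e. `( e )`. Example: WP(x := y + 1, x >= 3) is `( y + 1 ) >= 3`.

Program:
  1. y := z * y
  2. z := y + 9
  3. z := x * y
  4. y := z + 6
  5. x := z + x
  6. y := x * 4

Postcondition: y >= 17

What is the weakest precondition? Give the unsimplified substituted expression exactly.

Answer: ( ( ( x * ( z * y ) ) + x ) * 4 ) >= 17

Derivation:
post: y >= 17
stmt 6: y := x * 4  -- replace 1 occurrence(s) of y with (x * 4)
  => ( x * 4 ) >= 17
stmt 5: x := z + x  -- replace 1 occurrence(s) of x with (z + x)
  => ( ( z + x ) * 4 ) >= 17
stmt 4: y := z + 6  -- replace 0 occurrence(s) of y with (z + 6)
  => ( ( z + x ) * 4 ) >= 17
stmt 3: z := x * y  -- replace 1 occurrence(s) of z with (x * y)
  => ( ( ( x * y ) + x ) * 4 ) >= 17
stmt 2: z := y + 9  -- replace 0 occurrence(s) of z with (y + 9)
  => ( ( ( x * y ) + x ) * 4 ) >= 17
stmt 1: y := z * y  -- replace 1 occurrence(s) of y with (z * y)
  => ( ( ( x * ( z * y ) ) + x ) * 4 ) >= 17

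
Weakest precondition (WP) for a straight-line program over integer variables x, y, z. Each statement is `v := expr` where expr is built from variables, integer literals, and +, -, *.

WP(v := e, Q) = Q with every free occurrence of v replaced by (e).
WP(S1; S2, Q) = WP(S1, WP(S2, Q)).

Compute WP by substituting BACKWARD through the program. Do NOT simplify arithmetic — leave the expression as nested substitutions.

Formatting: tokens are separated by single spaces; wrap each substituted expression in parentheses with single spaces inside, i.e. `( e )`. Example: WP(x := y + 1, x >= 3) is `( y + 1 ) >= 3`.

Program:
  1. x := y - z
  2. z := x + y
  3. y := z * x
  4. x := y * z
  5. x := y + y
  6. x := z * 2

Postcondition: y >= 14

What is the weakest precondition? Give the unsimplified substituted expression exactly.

Answer: ( ( ( y - z ) + y ) * ( y - z ) ) >= 14

Derivation:
post: y >= 14
stmt 6: x := z * 2  -- replace 0 occurrence(s) of x with (z * 2)
  => y >= 14
stmt 5: x := y + y  -- replace 0 occurrence(s) of x with (y + y)
  => y >= 14
stmt 4: x := y * z  -- replace 0 occurrence(s) of x with (y * z)
  => y >= 14
stmt 3: y := z * x  -- replace 1 occurrence(s) of y with (z * x)
  => ( z * x ) >= 14
stmt 2: z := x + y  -- replace 1 occurrence(s) of z with (x + y)
  => ( ( x + y ) * x ) >= 14
stmt 1: x := y - z  -- replace 2 occurrence(s) of x with (y - z)
  => ( ( ( y - z ) + y ) * ( y - z ) ) >= 14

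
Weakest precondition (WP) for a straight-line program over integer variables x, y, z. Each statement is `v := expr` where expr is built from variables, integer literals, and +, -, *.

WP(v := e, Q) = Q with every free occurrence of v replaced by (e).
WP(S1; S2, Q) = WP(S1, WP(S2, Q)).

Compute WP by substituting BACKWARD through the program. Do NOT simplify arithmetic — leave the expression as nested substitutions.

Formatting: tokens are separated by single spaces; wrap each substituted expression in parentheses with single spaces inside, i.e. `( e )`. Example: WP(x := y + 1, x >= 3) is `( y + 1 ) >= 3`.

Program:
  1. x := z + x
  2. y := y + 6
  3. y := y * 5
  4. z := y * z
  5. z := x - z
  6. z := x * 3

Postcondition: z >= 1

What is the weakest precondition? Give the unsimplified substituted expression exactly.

post: z >= 1
stmt 6: z := x * 3  -- replace 1 occurrence(s) of z with (x * 3)
  => ( x * 3 ) >= 1
stmt 5: z := x - z  -- replace 0 occurrence(s) of z with (x - z)
  => ( x * 3 ) >= 1
stmt 4: z := y * z  -- replace 0 occurrence(s) of z with (y * z)
  => ( x * 3 ) >= 1
stmt 3: y := y * 5  -- replace 0 occurrence(s) of y with (y * 5)
  => ( x * 3 ) >= 1
stmt 2: y := y + 6  -- replace 0 occurrence(s) of y with (y + 6)
  => ( x * 3 ) >= 1
stmt 1: x := z + x  -- replace 1 occurrence(s) of x with (z + x)
  => ( ( z + x ) * 3 ) >= 1

Answer: ( ( z + x ) * 3 ) >= 1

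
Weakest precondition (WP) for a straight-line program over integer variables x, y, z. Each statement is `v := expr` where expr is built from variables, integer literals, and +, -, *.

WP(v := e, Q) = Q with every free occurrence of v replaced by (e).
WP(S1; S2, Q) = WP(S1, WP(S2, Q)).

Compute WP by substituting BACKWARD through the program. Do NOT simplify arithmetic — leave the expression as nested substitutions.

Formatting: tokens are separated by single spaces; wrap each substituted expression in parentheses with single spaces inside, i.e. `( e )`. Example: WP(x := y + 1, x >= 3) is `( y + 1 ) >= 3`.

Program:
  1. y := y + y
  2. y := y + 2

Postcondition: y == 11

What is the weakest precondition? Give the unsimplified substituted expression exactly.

post: y == 11
stmt 2: y := y + 2  -- replace 1 occurrence(s) of y with (y + 2)
  => ( y + 2 ) == 11
stmt 1: y := y + y  -- replace 1 occurrence(s) of y with (y + y)
  => ( ( y + y ) + 2 ) == 11

Answer: ( ( y + y ) + 2 ) == 11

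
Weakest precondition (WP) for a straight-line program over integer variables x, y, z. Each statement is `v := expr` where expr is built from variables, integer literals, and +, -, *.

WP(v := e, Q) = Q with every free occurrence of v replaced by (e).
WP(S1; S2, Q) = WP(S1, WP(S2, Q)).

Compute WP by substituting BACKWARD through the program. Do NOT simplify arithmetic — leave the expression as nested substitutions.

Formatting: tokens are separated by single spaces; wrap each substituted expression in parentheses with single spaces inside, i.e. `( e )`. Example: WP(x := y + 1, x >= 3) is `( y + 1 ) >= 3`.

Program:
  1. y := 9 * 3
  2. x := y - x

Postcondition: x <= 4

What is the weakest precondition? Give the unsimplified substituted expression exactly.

Answer: ( ( 9 * 3 ) - x ) <= 4

Derivation:
post: x <= 4
stmt 2: x := y - x  -- replace 1 occurrence(s) of x with (y - x)
  => ( y - x ) <= 4
stmt 1: y := 9 * 3  -- replace 1 occurrence(s) of y with (9 * 3)
  => ( ( 9 * 3 ) - x ) <= 4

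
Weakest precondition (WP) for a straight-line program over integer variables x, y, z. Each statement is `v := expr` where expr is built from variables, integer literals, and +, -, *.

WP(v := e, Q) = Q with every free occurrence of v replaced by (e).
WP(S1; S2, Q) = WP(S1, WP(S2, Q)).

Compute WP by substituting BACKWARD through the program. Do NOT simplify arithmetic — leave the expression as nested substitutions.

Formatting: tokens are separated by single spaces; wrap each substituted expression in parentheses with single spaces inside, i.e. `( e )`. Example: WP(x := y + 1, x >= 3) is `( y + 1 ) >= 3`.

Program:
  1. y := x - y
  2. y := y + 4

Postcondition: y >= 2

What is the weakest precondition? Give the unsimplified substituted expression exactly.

post: y >= 2
stmt 2: y := y + 4  -- replace 1 occurrence(s) of y with (y + 4)
  => ( y + 4 ) >= 2
stmt 1: y := x - y  -- replace 1 occurrence(s) of y with (x - y)
  => ( ( x - y ) + 4 ) >= 2

Answer: ( ( x - y ) + 4 ) >= 2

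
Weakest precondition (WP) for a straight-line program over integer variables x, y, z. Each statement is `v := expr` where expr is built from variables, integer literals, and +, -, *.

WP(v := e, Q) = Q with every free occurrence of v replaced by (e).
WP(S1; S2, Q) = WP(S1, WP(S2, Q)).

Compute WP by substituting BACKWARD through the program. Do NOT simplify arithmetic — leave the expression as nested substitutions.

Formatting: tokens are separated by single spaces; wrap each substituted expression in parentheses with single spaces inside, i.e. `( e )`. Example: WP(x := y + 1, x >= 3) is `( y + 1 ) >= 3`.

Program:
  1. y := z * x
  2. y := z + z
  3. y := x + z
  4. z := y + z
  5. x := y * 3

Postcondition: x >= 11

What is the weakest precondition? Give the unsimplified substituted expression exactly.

Answer: ( ( x + z ) * 3 ) >= 11

Derivation:
post: x >= 11
stmt 5: x := y * 3  -- replace 1 occurrence(s) of x with (y * 3)
  => ( y * 3 ) >= 11
stmt 4: z := y + z  -- replace 0 occurrence(s) of z with (y + z)
  => ( y * 3 ) >= 11
stmt 3: y := x + z  -- replace 1 occurrence(s) of y with (x + z)
  => ( ( x + z ) * 3 ) >= 11
stmt 2: y := z + z  -- replace 0 occurrence(s) of y with (z + z)
  => ( ( x + z ) * 3 ) >= 11
stmt 1: y := z * x  -- replace 0 occurrence(s) of y with (z * x)
  => ( ( x + z ) * 3 ) >= 11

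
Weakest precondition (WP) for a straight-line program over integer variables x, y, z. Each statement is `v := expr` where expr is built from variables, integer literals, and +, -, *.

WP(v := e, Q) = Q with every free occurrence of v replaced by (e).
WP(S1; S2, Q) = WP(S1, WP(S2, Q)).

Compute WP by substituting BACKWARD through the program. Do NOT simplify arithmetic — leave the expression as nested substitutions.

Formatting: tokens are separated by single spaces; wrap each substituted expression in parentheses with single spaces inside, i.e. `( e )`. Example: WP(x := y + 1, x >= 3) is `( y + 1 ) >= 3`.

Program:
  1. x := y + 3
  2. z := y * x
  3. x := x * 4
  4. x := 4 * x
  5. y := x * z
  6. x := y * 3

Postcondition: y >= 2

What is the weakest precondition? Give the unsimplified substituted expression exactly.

post: y >= 2
stmt 6: x := y * 3  -- replace 0 occurrence(s) of x with (y * 3)
  => y >= 2
stmt 5: y := x * z  -- replace 1 occurrence(s) of y with (x * z)
  => ( x * z ) >= 2
stmt 4: x := 4 * x  -- replace 1 occurrence(s) of x with (4 * x)
  => ( ( 4 * x ) * z ) >= 2
stmt 3: x := x * 4  -- replace 1 occurrence(s) of x with (x * 4)
  => ( ( 4 * ( x * 4 ) ) * z ) >= 2
stmt 2: z := y * x  -- replace 1 occurrence(s) of z with (y * x)
  => ( ( 4 * ( x * 4 ) ) * ( y * x ) ) >= 2
stmt 1: x := y + 3  -- replace 2 occurrence(s) of x with (y + 3)
  => ( ( 4 * ( ( y + 3 ) * 4 ) ) * ( y * ( y + 3 ) ) ) >= 2

Answer: ( ( 4 * ( ( y + 3 ) * 4 ) ) * ( y * ( y + 3 ) ) ) >= 2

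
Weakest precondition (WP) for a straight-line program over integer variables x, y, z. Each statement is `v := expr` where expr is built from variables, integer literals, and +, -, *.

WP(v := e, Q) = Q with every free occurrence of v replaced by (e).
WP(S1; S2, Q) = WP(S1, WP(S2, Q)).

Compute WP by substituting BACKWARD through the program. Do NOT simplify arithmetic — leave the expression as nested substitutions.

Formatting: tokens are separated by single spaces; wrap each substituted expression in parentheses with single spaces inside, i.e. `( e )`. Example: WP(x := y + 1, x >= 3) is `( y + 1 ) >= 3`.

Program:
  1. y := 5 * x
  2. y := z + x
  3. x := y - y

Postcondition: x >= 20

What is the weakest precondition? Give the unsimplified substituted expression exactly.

post: x >= 20
stmt 3: x := y - y  -- replace 1 occurrence(s) of x with (y - y)
  => ( y - y ) >= 20
stmt 2: y := z + x  -- replace 2 occurrence(s) of y with (z + x)
  => ( ( z + x ) - ( z + x ) ) >= 20
stmt 1: y := 5 * x  -- replace 0 occurrence(s) of y with (5 * x)
  => ( ( z + x ) - ( z + x ) ) >= 20

Answer: ( ( z + x ) - ( z + x ) ) >= 20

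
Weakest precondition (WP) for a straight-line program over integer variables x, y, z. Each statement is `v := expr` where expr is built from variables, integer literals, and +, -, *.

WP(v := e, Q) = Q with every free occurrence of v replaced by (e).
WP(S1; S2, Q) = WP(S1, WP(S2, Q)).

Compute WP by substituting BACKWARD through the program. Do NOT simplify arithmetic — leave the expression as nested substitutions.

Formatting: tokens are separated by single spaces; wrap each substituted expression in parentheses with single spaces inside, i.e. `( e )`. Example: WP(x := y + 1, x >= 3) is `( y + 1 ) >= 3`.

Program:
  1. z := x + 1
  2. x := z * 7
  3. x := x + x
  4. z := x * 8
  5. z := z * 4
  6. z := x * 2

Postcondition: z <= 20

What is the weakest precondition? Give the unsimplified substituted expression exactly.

Answer: ( ( ( ( x + 1 ) * 7 ) + ( ( x + 1 ) * 7 ) ) * 2 ) <= 20

Derivation:
post: z <= 20
stmt 6: z := x * 2  -- replace 1 occurrence(s) of z with (x * 2)
  => ( x * 2 ) <= 20
stmt 5: z := z * 4  -- replace 0 occurrence(s) of z with (z * 4)
  => ( x * 2 ) <= 20
stmt 4: z := x * 8  -- replace 0 occurrence(s) of z with (x * 8)
  => ( x * 2 ) <= 20
stmt 3: x := x + x  -- replace 1 occurrence(s) of x with (x + x)
  => ( ( x + x ) * 2 ) <= 20
stmt 2: x := z * 7  -- replace 2 occurrence(s) of x with (z * 7)
  => ( ( ( z * 7 ) + ( z * 7 ) ) * 2 ) <= 20
stmt 1: z := x + 1  -- replace 2 occurrence(s) of z with (x + 1)
  => ( ( ( ( x + 1 ) * 7 ) + ( ( x + 1 ) * 7 ) ) * 2 ) <= 20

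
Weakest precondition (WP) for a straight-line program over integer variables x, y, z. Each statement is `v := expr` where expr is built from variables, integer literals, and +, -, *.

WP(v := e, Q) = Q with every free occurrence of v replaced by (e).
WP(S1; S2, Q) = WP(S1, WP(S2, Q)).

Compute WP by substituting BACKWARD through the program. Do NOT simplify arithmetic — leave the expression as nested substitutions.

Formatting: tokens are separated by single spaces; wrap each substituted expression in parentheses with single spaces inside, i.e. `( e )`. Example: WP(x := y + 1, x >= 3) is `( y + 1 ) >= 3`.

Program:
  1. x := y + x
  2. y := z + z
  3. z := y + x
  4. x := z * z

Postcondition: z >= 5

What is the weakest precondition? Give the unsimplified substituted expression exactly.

Answer: ( ( z + z ) + ( y + x ) ) >= 5

Derivation:
post: z >= 5
stmt 4: x := z * z  -- replace 0 occurrence(s) of x with (z * z)
  => z >= 5
stmt 3: z := y + x  -- replace 1 occurrence(s) of z with (y + x)
  => ( y + x ) >= 5
stmt 2: y := z + z  -- replace 1 occurrence(s) of y with (z + z)
  => ( ( z + z ) + x ) >= 5
stmt 1: x := y + x  -- replace 1 occurrence(s) of x with (y + x)
  => ( ( z + z ) + ( y + x ) ) >= 5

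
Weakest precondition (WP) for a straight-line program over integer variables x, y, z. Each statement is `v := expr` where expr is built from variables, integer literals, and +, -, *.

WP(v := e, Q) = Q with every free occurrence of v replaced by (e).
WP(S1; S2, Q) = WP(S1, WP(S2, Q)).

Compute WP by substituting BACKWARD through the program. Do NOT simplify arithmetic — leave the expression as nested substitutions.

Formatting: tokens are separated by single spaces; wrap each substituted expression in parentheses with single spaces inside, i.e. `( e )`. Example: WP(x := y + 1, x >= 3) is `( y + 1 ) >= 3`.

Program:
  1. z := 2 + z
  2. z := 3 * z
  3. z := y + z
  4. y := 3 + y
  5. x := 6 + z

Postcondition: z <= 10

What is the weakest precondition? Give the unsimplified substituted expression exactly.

post: z <= 10
stmt 5: x := 6 + z  -- replace 0 occurrence(s) of x with (6 + z)
  => z <= 10
stmt 4: y := 3 + y  -- replace 0 occurrence(s) of y with (3 + y)
  => z <= 10
stmt 3: z := y + z  -- replace 1 occurrence(s) of z with (y + z)
  => ( y + z ) <= 10
stmt 2: z := 3 * z  -- replace 1 occurrence(s) of z with (3 * z)
  => ( y + ( 3 * z ) ) <= 10
stmt 1: z := 2 + z  -- replace 1 occurrence(s) of z with (2 + z)
  => ( y + ( 3 * ( 2 + z ) ) ) <= 10

Answer: ( y + ( 3 * ( 2 + z ) ) ) <= 10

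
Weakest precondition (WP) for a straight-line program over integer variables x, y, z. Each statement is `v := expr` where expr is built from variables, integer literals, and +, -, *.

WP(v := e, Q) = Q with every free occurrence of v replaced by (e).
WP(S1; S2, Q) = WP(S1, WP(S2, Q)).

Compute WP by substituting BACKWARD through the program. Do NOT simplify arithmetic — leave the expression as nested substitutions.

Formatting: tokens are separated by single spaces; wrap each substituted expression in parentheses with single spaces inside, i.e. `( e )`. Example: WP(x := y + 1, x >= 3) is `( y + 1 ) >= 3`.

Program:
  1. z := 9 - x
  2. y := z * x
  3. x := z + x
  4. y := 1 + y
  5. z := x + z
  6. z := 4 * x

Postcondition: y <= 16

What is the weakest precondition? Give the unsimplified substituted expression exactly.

post: y <= 16
stmt 6: z := 4 * x  -- replace 0 occurrence(s) of z with (4 * x)
  => y <= 16
stmt 5: z := x + z  -- replace 0 occurrence(s) of z with (x + z)
  => y <= 16
stmt 4: y := 1 + y  -- replace 1 occurrence(s) of y with (1 + y)
  => ( 1 + y ) <= 16
stmt 3: x := z + x  -- replace 0 occurrence(s) of x with (z + x)
  => ( 1 + y ) <= 16
stmt 2: y := z * x  -- replace 1 occurrence(s) of y with (z * x)
  => ( 1 + ( z * x ) ) <= 16
stmt 1: z := 9 - x  -- replace 1 occurrence(s) of z with (9 - x)
  => ( 1 + ( ( 9 - x ) * x ) ) <= 16

Answer: ( 1 + ( ( 9 - x ) * x ) ) <= 16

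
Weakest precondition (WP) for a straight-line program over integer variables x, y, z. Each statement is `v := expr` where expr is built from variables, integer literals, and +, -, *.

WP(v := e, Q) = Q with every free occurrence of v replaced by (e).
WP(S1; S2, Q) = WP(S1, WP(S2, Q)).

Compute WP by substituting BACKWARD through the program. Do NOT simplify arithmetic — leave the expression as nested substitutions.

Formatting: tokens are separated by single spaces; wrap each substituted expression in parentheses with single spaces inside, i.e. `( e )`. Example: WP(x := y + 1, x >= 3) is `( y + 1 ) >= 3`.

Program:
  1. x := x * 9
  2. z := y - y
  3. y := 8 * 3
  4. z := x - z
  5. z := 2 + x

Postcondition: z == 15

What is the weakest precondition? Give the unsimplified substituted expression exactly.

post: z == 15
stmt 5: z := 2 + x  -- replace 1 occurrence(s) of z with (2 + x)
  => ( 2 + x ) == 15
stmt 4: z := x - z  -- replace 0 occurrence(s) of z with (x - z)
  => ( 2 + x ) == 15
stmt 3: y := 8 * 3  -- replace 0 occurrence(s) of y with (8 * 3)
  => ( 2 + x ) == 15
stmt 2: z := y - y  -- replace 0 occurrence(s) of z with (y - y)
  => ( 2 + x ) == 15
stmt 1: x := x * 9  -- replace 1 occurrence(s) of x with (x * 9)
  => ( 2 + ( x * 9 ) ) == 15

Answer: ( 2 + ( x * 9 ) ) == 15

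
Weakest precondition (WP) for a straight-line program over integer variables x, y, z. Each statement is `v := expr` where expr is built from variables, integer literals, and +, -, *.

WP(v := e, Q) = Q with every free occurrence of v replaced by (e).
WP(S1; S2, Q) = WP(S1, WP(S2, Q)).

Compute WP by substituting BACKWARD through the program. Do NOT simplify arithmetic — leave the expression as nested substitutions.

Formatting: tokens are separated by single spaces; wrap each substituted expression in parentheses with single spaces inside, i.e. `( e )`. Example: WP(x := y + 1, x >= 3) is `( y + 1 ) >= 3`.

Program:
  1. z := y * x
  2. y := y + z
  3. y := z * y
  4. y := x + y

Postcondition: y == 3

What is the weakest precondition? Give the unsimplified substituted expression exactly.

Answer: ( x + ( ( y * x ) * ( y + ( y * x ) ) ) ) == 3

Derivation:
post: y == 3
stmt 4: y := x + y  -- replace 1 occurrence(s) of y with (x + y)
  => ( x + y ) == 3
stmt 3: y := z * y  -- replace 1 occurrence(s) of y with (z * y)
  => ( x + ( z * y ) ) == 3
stmt 2: y := y + z  -- replace 1 occurrence(s) of y with (y + z)
  => ( x + ( z * ( y + z ) ) ) == 3
stmt 1: z := y * x  -- replace 2 occurrence(s) of z with (y * x)
  => ( x + ( ( y * x ) * ( y + ( y * x ) ) ) ) == 3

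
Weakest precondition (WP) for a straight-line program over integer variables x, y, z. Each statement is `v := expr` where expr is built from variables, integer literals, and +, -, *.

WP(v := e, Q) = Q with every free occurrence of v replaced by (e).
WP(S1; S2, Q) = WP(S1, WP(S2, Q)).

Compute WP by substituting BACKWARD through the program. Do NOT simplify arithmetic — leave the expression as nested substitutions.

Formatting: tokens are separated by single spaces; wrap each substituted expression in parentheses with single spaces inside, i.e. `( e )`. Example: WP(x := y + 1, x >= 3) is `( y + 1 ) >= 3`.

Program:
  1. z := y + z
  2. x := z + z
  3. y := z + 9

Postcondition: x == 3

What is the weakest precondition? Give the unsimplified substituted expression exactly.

Answer: ( ( y + z ) + ( y + z ) ) == 3

Derivation:
post: x == 3
stmt 3: y := z + 9  -- replace 0 occurrence(s) of y with (z + 9)
  => x == 3
stmt 2: x := z + z  -- replace 1 occurrence(s) of x with (z + z)
  => ( z + z ) == 3
stmt 1: z := y + z  -- replace 2 occurrence(s) of z with (y + z)
  => ( ( y + z ) + ( y + z ) ) == 3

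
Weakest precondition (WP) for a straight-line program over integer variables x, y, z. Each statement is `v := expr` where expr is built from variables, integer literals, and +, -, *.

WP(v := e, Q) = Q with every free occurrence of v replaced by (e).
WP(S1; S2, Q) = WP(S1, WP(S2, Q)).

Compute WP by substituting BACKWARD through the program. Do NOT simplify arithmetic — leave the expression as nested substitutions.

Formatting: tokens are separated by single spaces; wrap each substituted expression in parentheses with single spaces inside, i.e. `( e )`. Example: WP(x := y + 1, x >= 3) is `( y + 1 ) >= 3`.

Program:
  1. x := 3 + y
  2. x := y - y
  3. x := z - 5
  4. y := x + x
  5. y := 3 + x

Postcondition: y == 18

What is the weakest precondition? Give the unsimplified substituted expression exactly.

Answer: ( 3 + ( z - 5 ) ) == 18

Derivation:
post: y == 18
stmt 5: y := 3 + x  -- replace 1 occurrence(s) of y with (3 + x)
  => ( 3 + x ) == 18
stmt 4: y := x + x  -- replace 0 occurrence(s) of y with (x + x)
  => ( 3 + x ) == 18
stmt 3: x := z - 5  -- replace 1 occurrence(s) of x with (z - 5)
  => ( 3 + ( z - 5 ) ) == 18
stmt 2: x := y - y  -- replace 0 occurrence(s) of x with (y - y)
  => ( 3 + ( z - 5 ) ) == 18
stmt 1: x := 3 + y  -- replace 0 occurrence(s) of x with (3 + y)
  => ( 3 + ( z - 5 ) ) == 18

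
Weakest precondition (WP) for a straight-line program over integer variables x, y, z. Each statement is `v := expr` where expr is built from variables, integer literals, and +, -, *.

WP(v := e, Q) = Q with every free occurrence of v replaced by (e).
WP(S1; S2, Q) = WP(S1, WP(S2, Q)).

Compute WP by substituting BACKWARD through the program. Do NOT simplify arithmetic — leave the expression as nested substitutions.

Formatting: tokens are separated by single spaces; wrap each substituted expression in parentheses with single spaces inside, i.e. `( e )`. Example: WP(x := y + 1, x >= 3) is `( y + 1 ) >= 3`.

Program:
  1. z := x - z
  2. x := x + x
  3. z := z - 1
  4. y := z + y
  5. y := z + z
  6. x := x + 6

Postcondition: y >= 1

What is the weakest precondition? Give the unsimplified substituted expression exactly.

post: y >= 1
stmt 6: x := x + 6  -- replace 0 occurrence(s) of x with (x + 6)
  => y >= 1
stmt 5: y := z + z  -- replace 1 occurrence(s) of y with (z + z)
  => ( z + z ) >= 1
stmt 4: y := z + y  -- replace 0 occurrence(s) of y with (z + y)
  => ( z + z ) >= 1
stmt 3: z := z - 1  -- replace 2 occurrence(s) of z with (z - 1)
  => ( ( z - 1 ) + ( z - 1 ) ) >= 1
stmt 2: x := x + x  -- replace 0 occurrence(s) of x with (x + x)
  => ( ( z - 1 ) + ( z - 1 ) ) >= 1
stmt 1: z := x - z  -- replace 2 occurrence(s) of z with (x - z)
  => ( ( ( x - z ) - 1 ) + ( ( x - z ) - 1 ) ) >= 1

Answer: ( ( ( x - z ) - 1 ) + ( ( x - z ) - 1 ) ) >= 1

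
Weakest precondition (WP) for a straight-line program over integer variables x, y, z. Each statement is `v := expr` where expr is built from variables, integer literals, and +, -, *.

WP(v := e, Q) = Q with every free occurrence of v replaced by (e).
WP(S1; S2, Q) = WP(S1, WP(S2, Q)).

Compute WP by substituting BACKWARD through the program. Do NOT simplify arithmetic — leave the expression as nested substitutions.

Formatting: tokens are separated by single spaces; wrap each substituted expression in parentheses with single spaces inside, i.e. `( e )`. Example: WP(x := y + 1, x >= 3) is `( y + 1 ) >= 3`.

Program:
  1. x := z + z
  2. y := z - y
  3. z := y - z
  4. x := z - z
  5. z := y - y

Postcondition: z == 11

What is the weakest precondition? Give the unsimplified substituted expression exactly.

post: z == 11
stmt 5: z := y - y  -- replace 1 occurrence(s) of z with (y - y)
  => ( y - y ) == 11
stmt 4: x := z - z  -- replace 0 occurrence(s) of x with (z - z)
  => ( y - y ) == 11
stmt 3: z := y - z  -- replace 0 occurrence(s) of z with (y - z)
  => ( y - y ) == 11
stmt 2: y := z - y  -- replace 2 occurrence(s) of y with (z - y)
  => ( ( z - y ) - ( z - y ) ) == 11
stmt 1: x := z + z  -- replace 0 occurrence(s) of x with (z + z)
  => ( ( z - y ) - ( z - y ) ) == 11

Answer: ( ( z - y ) - ( z - y ) ) == 11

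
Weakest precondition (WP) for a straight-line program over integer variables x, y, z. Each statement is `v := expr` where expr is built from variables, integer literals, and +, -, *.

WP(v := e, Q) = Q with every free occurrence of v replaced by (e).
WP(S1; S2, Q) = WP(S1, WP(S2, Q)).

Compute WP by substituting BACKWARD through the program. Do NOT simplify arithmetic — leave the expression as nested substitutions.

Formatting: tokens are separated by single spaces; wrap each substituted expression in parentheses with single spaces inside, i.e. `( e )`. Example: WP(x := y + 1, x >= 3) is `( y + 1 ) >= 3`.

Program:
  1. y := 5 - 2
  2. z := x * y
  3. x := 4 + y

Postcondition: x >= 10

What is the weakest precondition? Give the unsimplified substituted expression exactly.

post: x >= 10
stmt 3: x := 4 + y  -- replace 1 occurrence(s) of x with (4 + y)
  => ( 4 + y ) >= 10
stmt 2: z := x * y  -- replace 0 occurrence(s) of z with (x * y)
  => ( 4 + y ) >= 10
stmt 1: y := 5 - 2  -- replace 1 occurrence(s) of y with (5 - 2)
  => ( 4 + ( 5 - 2 ) ) >= 10

Answer: ( 4 + ( 5 - 2 ) ) >= 10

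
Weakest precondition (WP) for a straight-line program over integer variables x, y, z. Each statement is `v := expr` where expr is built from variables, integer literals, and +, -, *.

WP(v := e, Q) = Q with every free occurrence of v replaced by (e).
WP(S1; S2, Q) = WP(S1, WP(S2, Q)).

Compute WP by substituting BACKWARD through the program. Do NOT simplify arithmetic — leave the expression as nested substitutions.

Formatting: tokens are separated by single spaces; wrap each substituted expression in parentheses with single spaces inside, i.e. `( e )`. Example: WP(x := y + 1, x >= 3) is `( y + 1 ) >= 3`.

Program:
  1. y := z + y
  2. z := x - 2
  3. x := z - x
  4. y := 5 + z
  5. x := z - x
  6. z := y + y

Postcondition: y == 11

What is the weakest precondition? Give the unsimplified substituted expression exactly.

Answer: ( 5 + ( x - 2 ) ) == 11

Derivation:
post: y == 11
stmt 6: z := y + y  -- replace 0 occurrence(s) of z with (y + y)
  => y == 11
stmt 5: x := z - x  -- replace 0 occurrence(s) of x with (z - x)
  => y == 11
stmt 4: y := 5 + z  -- replace 1 occurrence(s) of y with (5 + z)
  => ( 5 + z ) == 11
stmt 3: x := z - x  -- replace 0 occurrence(s) of x with (z - x)
  => ( 5 + z ) == 11
stmt 2: z := x - 2  -- replace 1 occurrence(s) of z with (x - 2)
  => ( 5 + ( x - 2 ) ) == 11
stmt 1: y := z + y  -- replace 0 occurrence(s) of y with (z + y)
  => ( 5 + ( x - 2 ) ) == 11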